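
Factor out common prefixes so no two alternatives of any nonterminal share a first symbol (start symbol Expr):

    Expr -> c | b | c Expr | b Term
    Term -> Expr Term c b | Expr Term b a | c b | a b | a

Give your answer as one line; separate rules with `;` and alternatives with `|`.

Expr has alternatives sharing prefix 'c': factor to Expr → c Expr1 with Expr1 → ε | Expr.
Expr has alternatives sharing prefix 'b': factor to Expr → b Expr2 with Expr2 → ε | Term.
Term has alternatives sharing prefix 'Expr Term': factor to Term → Expr Term Term1 with Term1 → c b | b a.
Term has alternatives sharing prefix 'a': factor to Term → a Term2 with Term2 → b | ε.

Expr -> c Expr1 | b Expr2; Term -> c b | Expr Term Term1 | a Term2; Expr1 -> ε | Expr; Expr2 -> ε | Term; Term1 -> c b | b a; Term2 -> b | ε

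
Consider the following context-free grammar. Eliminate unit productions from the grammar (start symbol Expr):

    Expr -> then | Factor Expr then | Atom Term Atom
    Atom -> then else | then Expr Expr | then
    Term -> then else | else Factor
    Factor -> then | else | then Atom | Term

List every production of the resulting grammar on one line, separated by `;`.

Expr -> then | Factor Expr then | Atom Term Atom; Atom -> then else | then Expr Expr | then; Term -> then else | else Factor; Factor -> then else | else Factor | then | else | then Atom

Unit pairs: Factor ⇒* {Term}.
For each unit pair (A, B), copy every non-unit production of B to A, then drop all unit productions.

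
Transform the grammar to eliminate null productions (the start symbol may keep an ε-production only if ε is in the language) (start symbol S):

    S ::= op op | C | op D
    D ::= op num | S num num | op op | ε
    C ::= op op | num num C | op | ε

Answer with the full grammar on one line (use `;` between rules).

S ::= op op | C | op D | op | ε; D ::= op num | S num num | num num | op op; C ::= op op | num num C | num num | op

The nullable symbols are {C, D, S}.
ε ∈ L(G) since S is nullable, so keep S → ε.
Add the nullable-subset variants: S → op D gives op D | op. D → S num num gives S num num | num num. C → num num C gives num num C | num num.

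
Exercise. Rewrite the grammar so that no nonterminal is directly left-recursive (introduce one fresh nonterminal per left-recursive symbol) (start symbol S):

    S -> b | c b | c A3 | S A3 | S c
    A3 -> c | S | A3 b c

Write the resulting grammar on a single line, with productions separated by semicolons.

Directly left-recursive nonterminals: S, A3.
For S: α = {A3, c}, β = {b, c b, c A3}. Rewrite as S → β S' and S' → α S' | ε.
For A3: α = {b c}, β = {c, S}. Rewrite as A3 → β A3' and A3' → α A3' | ε.

S -> b S' | c b S' | c A3 S'; A3 -> c A3' | S A3'; S' -> A3 S' | c S' | ε; A3' -> b c A3' | ε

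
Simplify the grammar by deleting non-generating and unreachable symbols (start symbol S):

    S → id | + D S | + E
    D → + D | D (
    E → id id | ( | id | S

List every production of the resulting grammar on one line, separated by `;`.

Generating nonterminals: {E, S}.
Reachable from S after that: {E, S}.
Removed useless symbols: {D} and every production mentioning them.

S → id | + E; E → id id | ( | id | S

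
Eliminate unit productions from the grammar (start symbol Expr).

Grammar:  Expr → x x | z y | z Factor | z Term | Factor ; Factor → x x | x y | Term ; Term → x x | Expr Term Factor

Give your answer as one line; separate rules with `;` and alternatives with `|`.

Unit pairs: Expr ⇒* {Factor, Term}; Factor ⇒* {Term}.
For each unit pair (A, B), copy every non-unit production of B to A, then drop all unit productions.

Expr → x x | Expr Term Factor | x y | z y | z Factor | z Term; Factor → x x | Expr Term Factor | x y; Term → x x | Expr Term Factor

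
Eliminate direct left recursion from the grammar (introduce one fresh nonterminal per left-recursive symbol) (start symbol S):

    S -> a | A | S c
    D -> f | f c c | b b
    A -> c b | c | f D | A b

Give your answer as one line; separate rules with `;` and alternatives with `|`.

Left recursion appears on S, A.
For S: α = {c}, β = {a, A}. Rewrite as S → β S' and S' → α S' | ε.
For A: α = {b}, β = {c b, c, f D}. Rewrite as A → β A' and A' → α A' | ε.

S -> a S' | A S'; D -> f | f c c | b b; A -> c b A' | c A' | f D A'; S' -> c S' | epsilon; A' -> b A' | epsilon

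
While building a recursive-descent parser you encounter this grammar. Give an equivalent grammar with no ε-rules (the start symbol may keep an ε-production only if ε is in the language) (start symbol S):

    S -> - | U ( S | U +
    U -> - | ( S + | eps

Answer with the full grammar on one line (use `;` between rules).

Nullable nonterminals: {U}.
ε ∉ L(G), so no ε-production is kept.
Add the nullable-subset variants: S → U ( S gives U ( S | ( S. S → U + gives U + | +.

S -> - | U ( S | ( S | U + | +; U -> - | ( S +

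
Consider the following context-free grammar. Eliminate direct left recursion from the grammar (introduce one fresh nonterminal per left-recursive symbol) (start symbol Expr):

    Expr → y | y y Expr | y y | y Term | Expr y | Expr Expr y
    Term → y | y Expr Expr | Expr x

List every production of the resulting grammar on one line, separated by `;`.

Expr → y Expr1 | y y Expr Expr1 | y y Expr1 | y Term Expr1; Term → y | y Expr Expr | Expr x; Expr1 → y Expr1 | Expr y Expr1 | ε

Directly left-recursive nonterminal: Expr.
For Expr: α = {y, Expr y}, β = {y, y y Expr, y y, y Term}. Rewrite as Expr → β Expr1 and Expr1 → α Expr1 | ε.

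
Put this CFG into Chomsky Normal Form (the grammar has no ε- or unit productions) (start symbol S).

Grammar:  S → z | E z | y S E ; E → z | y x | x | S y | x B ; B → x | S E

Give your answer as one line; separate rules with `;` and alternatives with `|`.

Introduce a nonterminal for each terminal appearing in a rule of length ≥ 2: X1 → z, X2 → y, X3 → x.
Binarize each right-hand side of length ≥ 3 by chaining fresh nonterminals (Y1, Y2, …): affected rules were S → X2 S E.

S → z | E X1 | X2 Y1; E → z | X2 X3 | x | S X2 | X3 B; B → x | S E; X1 → z; X2 → y; X3 → x; Y1 → S E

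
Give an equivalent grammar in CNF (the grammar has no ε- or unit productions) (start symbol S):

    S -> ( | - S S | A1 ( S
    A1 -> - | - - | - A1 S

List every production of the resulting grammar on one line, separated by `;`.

Introduce a nonterminal for each terminal appearing in a rule of length ≥ 2: X1 → -, X2 → (.
Binarize each right-hand side of length ≥ 3 by chaining fresh nonterminals (Y1, Y2, …): affected rules were S → X1 S S; S → A1 X2 S; A1 → X1 A1 S.

S -> ( | X1 Y1 | A1 Y2; A1 -> - | X1 X1 | X1 Y3; X1 -> -; X2 -> (; Y1 -> S S; Y2 -> X2 S; Y3 -> A1 S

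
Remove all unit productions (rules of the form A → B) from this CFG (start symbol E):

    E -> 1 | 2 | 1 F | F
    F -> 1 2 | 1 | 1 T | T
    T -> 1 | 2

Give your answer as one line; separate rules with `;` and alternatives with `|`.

E -> 1 | 2 | 1 F | 1 2 | 1 T; F -> 1 2 | 1 | 1 T | 2; T -> 1 | 2

Unit pairs: E ⇒* {F, T}; F ⇒* {T}.
For every A with A ⇒* B via unit rules, add B's non-unit alternatives to A; then delete every rule of the form X → Y.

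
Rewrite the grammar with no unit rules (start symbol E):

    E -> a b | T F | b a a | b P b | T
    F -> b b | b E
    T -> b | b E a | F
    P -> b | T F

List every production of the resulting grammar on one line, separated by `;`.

E -> a b | T F | b a a | b P b | b b | b E | b | b E a; F -> b b | b E; T -> b b | b E | b | b E a; P -> b | T F

Unit pairs: E ⇒* {F, T}; T ⇒* {F}.
For each unit pair (A, B), copy every non-unit production of B to A, then drop all unit productions.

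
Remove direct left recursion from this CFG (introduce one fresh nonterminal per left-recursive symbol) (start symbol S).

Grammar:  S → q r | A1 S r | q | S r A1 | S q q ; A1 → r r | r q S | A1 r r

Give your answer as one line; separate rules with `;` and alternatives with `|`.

Directly left-recursive nonterminals: S, A1.
For S: α = {r A1, q q}, β = {q r, A1 S r, q}. Rewrite as S → β S' and S' → α S' | ε.
For A1: α = {r r}, β = {r r, r q S}. Rewrite as A1 → β A1' and A1' → α A1' | ε.

S → q r S' | A1 S r S' | q S'; A1 → r r A1' | r q S A1'; S' → r A1 S' | q q S' | eps; A1' → r r A1' | eps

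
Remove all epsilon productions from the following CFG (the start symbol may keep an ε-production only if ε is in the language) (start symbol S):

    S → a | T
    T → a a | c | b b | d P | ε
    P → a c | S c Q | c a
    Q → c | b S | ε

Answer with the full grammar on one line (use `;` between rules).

S → a | T | ε; T → a a | c | b b | d P; P → a c | S c Q | S c | c Q | c | c a; Q → c | b S | b

Nullable set = {Q, S, T}.
ε ∈ L(G) since S is nullable, so keep S → ε.
For each production, add variants omitting each subset of nullable occurrences: P → S c Q gives S c Q | S c | c Q | c. Q → b S gives b S | b.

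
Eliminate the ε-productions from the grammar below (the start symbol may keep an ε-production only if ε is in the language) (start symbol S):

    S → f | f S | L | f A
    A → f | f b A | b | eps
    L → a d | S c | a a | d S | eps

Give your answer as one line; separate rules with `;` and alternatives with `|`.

S → f | f S | L | f A | ε; A → f | f b A | f b | b; L → a d | S c | c | a a | d S | d

Nullable set = {A, L, S}.
ε ∈ L(G) since S is nullable, so keep S → ε.
Add the nullable-subset variants: A → f b A gives f b A | f b. L → S c gives S c | c. L → d S gives d S | d.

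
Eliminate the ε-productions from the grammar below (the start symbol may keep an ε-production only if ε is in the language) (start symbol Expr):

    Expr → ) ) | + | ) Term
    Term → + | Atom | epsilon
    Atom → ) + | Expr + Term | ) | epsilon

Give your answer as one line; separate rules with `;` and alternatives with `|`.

The nullable symbols are {Atom, Term}.
ε ∉ L(G), so no ε-production is kept.
Expand every rule over subsets of its nullable positions: Expr → ) Term gives ) Term | ). Atom → Expr + Term gives Expr + Term | Expr +.

Expr → ) ) | + | ) Term | ); Term → + | Atom; Atom → ) + | Expr + Term | Expr + | )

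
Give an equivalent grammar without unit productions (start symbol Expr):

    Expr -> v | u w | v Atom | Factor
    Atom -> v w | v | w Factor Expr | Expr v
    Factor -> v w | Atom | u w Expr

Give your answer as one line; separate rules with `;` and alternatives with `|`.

Expr -> v w | v | w Factor Expr | Expr v | u w Expr | u w | v Atom; Atom -> v w | v | w Factor Expr | Expr v; Factor -> v w | v | w Factor Expr | Expr v | u w Expr

Unit pairs: Expr ⇒* {Atom, Factor}; Factor ⇒* {Atom}.
Replace each nonterminal's rules with the union of the non-unit rules of every nonterminal it unit-derives.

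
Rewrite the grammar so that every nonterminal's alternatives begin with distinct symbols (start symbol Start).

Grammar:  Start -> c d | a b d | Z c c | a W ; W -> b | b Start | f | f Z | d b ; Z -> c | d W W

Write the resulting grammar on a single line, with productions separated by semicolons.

Start has alternatives sharing prefix 'a': factor to Start → a Start1 with Start1 → b d | W.
W has alternatives sharing prefix 'b': factor to W → b W1 with W1 → ε | Start.
W has alternatives sharing prefix 'f': factor to W → f W2 with W2 → ε | Z.

Start -> c d | Z c c | a Start1; W -> d b | b W1 | f W2; Z -> c | d W W; Start1 -> b d | W; W1 -> ε | Start; W2 -> ε | Z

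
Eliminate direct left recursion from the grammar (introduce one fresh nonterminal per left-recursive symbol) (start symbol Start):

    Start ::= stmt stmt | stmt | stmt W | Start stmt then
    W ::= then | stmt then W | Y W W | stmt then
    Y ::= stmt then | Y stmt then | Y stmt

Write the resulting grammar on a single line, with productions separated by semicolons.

Start ::= stmt stmt Start1 | stmt Start1 | stmt W Start1; W ::= then | stmt then W | Y W W | stmt then; Y ::= stmt then Y1; Start1 ::= stmt then Start1 | ε; Y1 ::= stmt then Y1 | stmt Y1 | ε

Directly left-recursive nonterminals: Start, Y.
For Start: α = {stmt then}, β = {stmt stmt, stmt, stmt W}. Rewrite as Start → β Start1 and Start1 → α Start1 | ε.
For Y: α = {stmt then, stmt}, β = {stmt then}. Rewrite as Y → β Y1 and Y1 → α Y1 | ε.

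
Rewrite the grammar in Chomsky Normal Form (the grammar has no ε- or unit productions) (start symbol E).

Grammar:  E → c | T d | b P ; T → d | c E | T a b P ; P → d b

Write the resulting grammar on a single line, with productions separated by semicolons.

E → c | T X1 | X2 P; T → d | X3 E | T Y1; P → X1 X2; X1 → d; X2 → b; X3 → c; X4 → a; Y1 → X4 Y2; Y2 → X2 P

Introduce a nonterminal for each terminal appearing in a rule of length ≥ 2: X1 → d, X2 → b, X3 → c, X4 → a.
Binarize each right-hand side of length ≥ 3 by chaining fresh nonterminals (Y1, Y2, …): affected rules were T → T X4 X2 P.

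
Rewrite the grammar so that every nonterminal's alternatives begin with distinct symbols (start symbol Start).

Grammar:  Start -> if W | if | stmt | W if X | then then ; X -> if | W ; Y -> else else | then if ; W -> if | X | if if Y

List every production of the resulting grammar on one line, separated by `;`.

Start has alternatives sharing prefix 'if': factor to Start → if Start1 with Start1 → W | ε.
W has alternatives sharing prefix 'if': factor to W → if W1 with W1 → ε | if Y.

Start -> stmt | W if X | then then | if Start1; X -> if | W; Y -> else else | then if; W -> X | if W1; Start1 -> W | ε; W1 -> ε | if Y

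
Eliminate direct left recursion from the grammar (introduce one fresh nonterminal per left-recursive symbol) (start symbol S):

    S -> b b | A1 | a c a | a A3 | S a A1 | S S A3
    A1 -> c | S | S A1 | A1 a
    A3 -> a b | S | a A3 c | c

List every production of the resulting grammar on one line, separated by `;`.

S -> b b S' | A1 S' | a c a S' | a A3 S'; A1 -> c A1' | S A1' | S A1 A1'; A3 -> a b | S | a A3 c | c; S' -> a A1 S' | S A3 S' | ε; A1' -> a A1' | ε

S, A1 are directly left-recursive.
For S: α = {a A1, S A3}, β = {b b, A1, a c a, a A3}. Rewrite as S → β S' and S' → α S' | ε.
For A1: α = {a}, β = {c, S, S A1}. Rewrite as A1 → β A1' and A1' → α A1' | ε.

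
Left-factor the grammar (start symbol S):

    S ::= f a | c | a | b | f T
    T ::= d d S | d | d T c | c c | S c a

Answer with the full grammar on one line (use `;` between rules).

S has alternatives sharing prefix 'f': factor to S → f S' with S' → a | T.
T has alternatives sharing prefix 'd': factor to T → d T' with T' → d S | ε | T c.

S ::= c | a | b | f S'; T ::= c c | S c a | d T'; S' ::= a | T; T' ::= d S | epsilon | T c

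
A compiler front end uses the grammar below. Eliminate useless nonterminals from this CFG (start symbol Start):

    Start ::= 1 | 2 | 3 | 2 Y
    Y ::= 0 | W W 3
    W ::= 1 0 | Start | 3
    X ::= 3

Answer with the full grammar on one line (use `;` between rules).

Start ::= 1 | 2 | 3 | 2 Y; Y ::= 0 | W W 3; W ::= 1 0 | Start | 3

Generating nonterminals: {Start, W, X, Y}.
Reachable from Start after that: {Start, W, Y}.
Removed useless symbols: {X} and every production mentioning them.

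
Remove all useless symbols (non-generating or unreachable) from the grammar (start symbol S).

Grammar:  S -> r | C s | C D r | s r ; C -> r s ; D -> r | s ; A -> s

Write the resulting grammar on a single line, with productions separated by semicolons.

Generating nonterminals: {A, C, D, S}.
Reachable from S after that: {C, D, S}.
Removed useless symbols: {A} and every production mentioning them.

S -> r | C s | C D r | s r; C -> r s; D -> r | s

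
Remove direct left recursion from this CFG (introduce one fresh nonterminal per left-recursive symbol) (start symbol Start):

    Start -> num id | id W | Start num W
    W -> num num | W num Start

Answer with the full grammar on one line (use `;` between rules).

Start -> num id Start1 | id W Start1; W -> num num W1; Start1 -> num W Start1 | ε; W1 -> num Start W1 | ε

Left recursion appears on Start, W.
For Start: α = {num W}, β = {num id, id W}. Rewrite as Start → β Start1 and Start1 → α Start1 | ε.
For W: α = {num Start}, β = {num num}. Rewrite as W → β W1 and W1 → α W1 | ε.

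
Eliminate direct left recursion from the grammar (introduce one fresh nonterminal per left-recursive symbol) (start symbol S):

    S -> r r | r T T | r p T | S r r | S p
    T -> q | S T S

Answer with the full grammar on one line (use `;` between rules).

Left recursion appears on S.
For S: α = {r r, p}, β = {r r, r T T, r p T}. Rewrite as S → β S' and S' → α S' | ε.

S -> r r S' | r T T S' | r p T S'; T -> q | S T S; S' -> r r S' | p S' | ε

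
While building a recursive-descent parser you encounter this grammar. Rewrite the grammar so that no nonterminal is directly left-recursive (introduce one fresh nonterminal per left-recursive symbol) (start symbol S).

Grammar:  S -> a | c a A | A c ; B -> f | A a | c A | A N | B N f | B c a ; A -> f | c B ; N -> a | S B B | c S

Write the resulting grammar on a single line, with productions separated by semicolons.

S -> a | c a A | A c; B -> f B' | A a B' | c A B' | A N B'; A -> f | c B; N -> a | S B B | c S; B' -> N f B' | c a B' | eps

B is directly left-recursive.
For B: α = {N f, c a}, β = {f, A a, c A, A N}. Rewrite as B → β B' and B' → α B' | ε.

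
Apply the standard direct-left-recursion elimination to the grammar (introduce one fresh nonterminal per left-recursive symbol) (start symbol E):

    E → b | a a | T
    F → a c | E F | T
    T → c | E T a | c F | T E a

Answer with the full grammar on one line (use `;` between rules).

E → b | a a | T; F → a c | E F | T; T → c T' | E T a T' | c F T'; T' → E a T' | ε

T is directly left-recursive.
For T: α = {E a}, β = {c, E T a, c F}. Rewrite as T → β T' and T' → α T' | ε.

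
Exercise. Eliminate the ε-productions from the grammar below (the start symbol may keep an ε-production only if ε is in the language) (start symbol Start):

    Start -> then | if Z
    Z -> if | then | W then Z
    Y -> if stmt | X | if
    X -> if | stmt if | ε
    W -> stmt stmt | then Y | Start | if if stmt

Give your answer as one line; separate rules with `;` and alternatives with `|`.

The nullable symbols are {X, Y}.
ε ∉ L(G), so no ε-production is kept.
Add the nullable-subset variants: W → then Y gives then Y | then.

Start -> then | if Z; Z -> if | then | W then Z; Y -> if stmt | X | if; X -> if | stmt if; W -> stmt stmt | then Y | then | Start | if if stmt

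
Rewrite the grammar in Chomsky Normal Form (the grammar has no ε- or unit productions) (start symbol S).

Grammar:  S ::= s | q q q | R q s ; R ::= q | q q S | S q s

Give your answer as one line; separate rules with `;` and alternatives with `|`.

Introduce a nonterminal for each terminal appearing in a rule of length ≥ 2: X1 → q, X2 → s.
Binarize each right-hand side of length ≥ 3 by chaining fresh nonterminals (Y1, Y2, …): affected rules were S → X1 X1 X1; S → R X1 X2; R → X1 X1 S; R → S X1 X2.

S ::= s | X1 Y1 | R Y2; R ::= q | X1 Y3 | S Y4; X1 ::= q; X2 ::= s; Y1 ::= X1 X1; Y2 ::= X1 X2; Y3 ::= X1 S; Y4 ::= X1 X2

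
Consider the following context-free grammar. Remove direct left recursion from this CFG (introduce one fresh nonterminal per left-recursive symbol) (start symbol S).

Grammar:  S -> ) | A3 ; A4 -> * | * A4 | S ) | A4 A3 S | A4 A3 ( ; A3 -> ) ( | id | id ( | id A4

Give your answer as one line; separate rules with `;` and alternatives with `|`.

S -> ) | A3; A4 -> * A4' | * A4 A4' | S ) A4'; A3 -> ) ( | id | id ( | id A4; A4' -> A3 S A4' | A3 ( A4' | ε

Directly left-recursive nonterminal: A4.
For A4: α = {A3 S, A3 (}, β = {*, * A4, S )}. Rewrite as A4 → β A4' and A4' → α A4' | ε.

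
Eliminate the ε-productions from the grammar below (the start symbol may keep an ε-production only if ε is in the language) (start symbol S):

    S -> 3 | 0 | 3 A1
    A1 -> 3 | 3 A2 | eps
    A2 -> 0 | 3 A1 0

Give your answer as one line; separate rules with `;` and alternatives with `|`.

Nullable set = {A1}.
ε ∉ L(G), so no ε-production is kept.
Expand every rule over subsets of its nullable positions: A2 → 3 A1 0 gives 3 A1 0 | 3 0.

S -> 3 | 0 | 3 A1; A1 -> 3 | 3 A2; A2 -> 0 | 3 A1 0 | 3 0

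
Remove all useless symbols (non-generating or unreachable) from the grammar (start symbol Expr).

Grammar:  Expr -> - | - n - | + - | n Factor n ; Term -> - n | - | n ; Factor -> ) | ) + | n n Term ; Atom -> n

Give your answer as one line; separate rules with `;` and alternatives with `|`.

Generating nonterminals: {Atom, Expr, Factor, Term}.
Reachable from Expr after that: {Expr, Factor, Term}.
Removed useless symbols: {Atom} and every production mentioning them.

Expr -> - | - n - | + - | n Factor n; Term -> - n | - | n; Factor -> ) | ) + | n n Term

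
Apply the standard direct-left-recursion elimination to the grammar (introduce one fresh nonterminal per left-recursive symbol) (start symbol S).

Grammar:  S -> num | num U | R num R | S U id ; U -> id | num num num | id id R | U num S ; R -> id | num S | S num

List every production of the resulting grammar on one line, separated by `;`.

Left recursion appears on S, U.
For S: α = {U id}, β = {num, num U, R num R}. Rewrite as S → β S' and S' → α S' | ε.
For U: α = {num S}, β = {id, num num num, id id R}. Rewrite as U → β U' and U' → α U' | ε.

S -> num S' | num U S' | R num R S'; U -> id U' | num num num U' | id id R U'; R -> id | num S | S num; S' -> U id S' | eps; U' -> num S U' | eps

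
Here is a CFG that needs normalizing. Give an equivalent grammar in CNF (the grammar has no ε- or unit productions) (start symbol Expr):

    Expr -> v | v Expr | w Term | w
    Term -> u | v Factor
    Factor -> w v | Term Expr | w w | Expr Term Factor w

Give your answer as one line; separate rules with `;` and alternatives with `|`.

Introduce a nonterminal for each terminal appearing in a rule of length ≥ 2: X1 → v, X2 → w.
Binarize each right-hand side of length ≥ 3 by chaining fresh nonterminals (Y1, Y2, …): affected rules were Factor → Expr Term Factor X2.

Expr -> v | X1 Expr | X2 Term | w; Term -> u | X1 Factor; Factor -> X2 X1 | Term Expr | X2 X2 | Expr Y1; X1 -> v; X2 -> w; Y1 -> Term Y2; Y2 -> Factor X2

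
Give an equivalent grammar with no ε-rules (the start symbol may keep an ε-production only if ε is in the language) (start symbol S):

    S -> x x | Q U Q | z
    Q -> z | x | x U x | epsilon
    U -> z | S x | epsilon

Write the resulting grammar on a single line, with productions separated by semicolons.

S -> x x | Q U Q | Q U | Q Q | Q | U Q | U | z | ε; Q -> z | x | x U x | x x; U -> z | S x | x

Nullable set = {Q, S, U}.
ε ∈ L(G) since S is nullable, so keep S → ε.
Expand every rule over subsets of its nullable positions: S → Q U Q gives Q U Q | Q U | Q Q | Q | U Q | U. Q → x U x gives x U x | x x. U → S x gives S x | x.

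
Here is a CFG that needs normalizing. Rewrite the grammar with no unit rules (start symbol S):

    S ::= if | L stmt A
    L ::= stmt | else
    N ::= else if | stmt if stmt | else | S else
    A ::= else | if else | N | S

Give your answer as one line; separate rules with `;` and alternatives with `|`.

Unit pairs: A ⇒* {N, S}.
Replace each nonterminal's rules with the union of the non-unit rules of every nonterminal it unit-derives.

S ::= if | L stmt A; L ::= stmt | else; N ::= else if | stmt if stmt | else | S else; A ::= if | L stmt A | else if | stmt if stmt | else | S else | if else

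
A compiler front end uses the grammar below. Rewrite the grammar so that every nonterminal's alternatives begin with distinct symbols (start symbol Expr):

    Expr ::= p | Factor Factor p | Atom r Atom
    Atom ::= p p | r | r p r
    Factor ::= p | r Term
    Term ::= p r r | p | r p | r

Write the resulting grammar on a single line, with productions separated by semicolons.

Expr ::= p | Factor Factor p | Atom r Atom; Atom ::= p p | r Atom1; Factor ::= p | r Term; Term ::= p Term1 | r Term2; Atom1 ::= ε | p r; Term1 ::= r r | ε; Term2 ::= p | ε

Atom has alternatives sharing prefix 'r': factor to Atom → r Atom1 with Atom1 → ε | p r.
Term has alternatives sharing prefix 'p': factor to Term → p Term1 with Term1 → r r | ε.
Term has alternatives sharing prefix 'r': factor to Term → r Term2 with Term2 → p | ε.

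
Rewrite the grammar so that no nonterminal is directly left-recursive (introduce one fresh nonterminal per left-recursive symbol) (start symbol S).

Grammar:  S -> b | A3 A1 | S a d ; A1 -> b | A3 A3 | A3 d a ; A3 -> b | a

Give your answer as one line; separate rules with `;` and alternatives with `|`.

S -> b S' | A3 A1 S'; A1 -> b | A3 A3 | A3 d a; A3 -> b | a; S' -> a d S' | ε

Directly left-recursive nonterminal: S.
For S: α = {a d}, β = {b, A3 A1}. Rewrite as S → β S' and S' → α S' | ε.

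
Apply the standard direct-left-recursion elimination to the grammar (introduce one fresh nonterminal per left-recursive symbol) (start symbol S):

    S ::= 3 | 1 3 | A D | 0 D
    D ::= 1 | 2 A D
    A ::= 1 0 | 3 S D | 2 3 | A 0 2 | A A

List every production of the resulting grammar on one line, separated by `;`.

A is directly left-recursive.
For A: α = {0 2, A}, β = {1 0, 3 S D, 2 3}. Rewrite as A → β A' and A' → α A' | ε.

S ::= 3 | 1 3 | A D | 0 D; D ::= 1 | 2 A D; A ::= 1 0 A' | 3 S D A' | 2 3 A'; A' ::= 0 2 A' | A A' | eps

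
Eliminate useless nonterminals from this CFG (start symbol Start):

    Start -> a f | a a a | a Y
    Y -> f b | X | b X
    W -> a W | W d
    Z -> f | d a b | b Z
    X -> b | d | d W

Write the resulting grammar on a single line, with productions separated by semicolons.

Generating nonterminals: {Start, X, Y, Z}.
Reachable from Start after that: {Start, X, Y}.
Removed useless symbols: {W, Z} and every production mentioning them.

Start -> a f | a a a | a Y; Y -> f b | X | b X; X -> b | d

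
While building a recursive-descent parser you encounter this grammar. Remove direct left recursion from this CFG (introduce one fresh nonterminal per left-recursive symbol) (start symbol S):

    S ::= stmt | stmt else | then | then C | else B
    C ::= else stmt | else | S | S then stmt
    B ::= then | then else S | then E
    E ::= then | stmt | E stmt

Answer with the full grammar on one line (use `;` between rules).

E is directly left-recursive.
For E: α = {stmt}, β = {then, stmt}. Rewrite as E → β E' and E' → α E' | ε.

S ::= stmt | stmt else | then | then C | else B; C ::= else stmt | else | S | S then stmt; B ::= then | then else S | then E; E ::= then E' | stmt E'; E' ::= stmt E' | ε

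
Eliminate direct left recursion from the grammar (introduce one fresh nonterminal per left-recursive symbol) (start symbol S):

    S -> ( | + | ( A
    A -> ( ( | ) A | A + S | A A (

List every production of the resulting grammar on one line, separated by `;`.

S -> ( | + | ( A; A -> ( ( A' | ) A A'; A' -> + S A' | A ( A' | eps

Left recursion appears on A.
For A: α = {+ S, A (}, β = {( (, ) A}. Rewrite as A → β A' and A' → α A' | ε.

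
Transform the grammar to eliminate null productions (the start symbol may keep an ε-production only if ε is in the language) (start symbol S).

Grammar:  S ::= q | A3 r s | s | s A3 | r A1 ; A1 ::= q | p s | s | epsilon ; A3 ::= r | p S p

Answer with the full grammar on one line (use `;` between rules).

The nullable symbols are {A1}.
ε ∉ L(G), so no ε-production is kept.
For each production, add variants omitting each subset of nullable occurrences: S → r A1 gives r A1 | r.

S ::= q | A3 r s | s | s A3 | r A1 | r; A1 ::= q | p s | s; A3 ::= r | p S p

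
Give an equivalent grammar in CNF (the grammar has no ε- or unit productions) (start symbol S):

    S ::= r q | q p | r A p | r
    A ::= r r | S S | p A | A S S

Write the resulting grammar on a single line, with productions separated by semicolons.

S ::= X1 X2 | X2 X3 | X1 Y1 | r; A ::= X1 X1 | S S | X3 A | A Y2; X1 ::= r; X2 ::= q; X3 ::= p; Y1 ::= A X3; Y2 ::= S S

Introduce a nonterminal for each terminal appearing in a rule of length ≥ 2: X1 → r, X2 → q, X3 → p.
Binarize each right-hand side of length ≥ 3 by chaining fresh nonterminals (Y1, Y2, …): affected rules were S → X1 A X3; A → A S S.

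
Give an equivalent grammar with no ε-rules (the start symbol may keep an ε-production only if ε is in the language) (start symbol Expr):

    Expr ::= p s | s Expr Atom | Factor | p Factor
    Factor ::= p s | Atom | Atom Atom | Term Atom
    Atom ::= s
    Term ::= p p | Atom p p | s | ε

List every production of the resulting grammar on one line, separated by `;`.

Expr ::= p s | s Expr Atom | Factor | p Factor; Factor ::= p s | Atom | Atom Atom | Term Atom; Atom ::= s; Term ::= p p | Atom p p | s

Nullable nonterminals: {Term}.
ε ∉ L(G), so no ε-production is kept.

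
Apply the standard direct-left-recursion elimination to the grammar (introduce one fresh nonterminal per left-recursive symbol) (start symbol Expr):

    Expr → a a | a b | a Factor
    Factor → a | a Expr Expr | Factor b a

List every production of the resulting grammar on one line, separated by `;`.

Expr → a a | a b | a Factor; Factor → a Factor1 | a Expr Expr Factor1; Factor1 → b a Factor1 | ε

Factor is directly left-recursive.
For Factor: α = {b a}, β = {a, a Expr Expr}. Rewrite as Factor → β Factor1 and Factor1 → α Factor1 | ε.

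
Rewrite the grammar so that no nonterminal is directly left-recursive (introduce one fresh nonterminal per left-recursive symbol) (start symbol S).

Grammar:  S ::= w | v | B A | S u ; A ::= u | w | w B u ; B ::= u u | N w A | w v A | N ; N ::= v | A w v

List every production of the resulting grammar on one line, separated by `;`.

S is directly left-recursive.
For S: α = {u}, β = {w, v, B A}. Rewrite as S → β S' and S' → α S' | ε.

S ::= w S' | v S' | B A S'; A ::= u | w | w B u; B ::= u u | N w A | w v A | N; N ::= v | A w v; S' ::= u S' | ε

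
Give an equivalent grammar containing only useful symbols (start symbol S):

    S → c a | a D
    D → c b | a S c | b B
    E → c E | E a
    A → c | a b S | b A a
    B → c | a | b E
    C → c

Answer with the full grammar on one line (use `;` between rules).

Generating nonterminals: {A, B, C, D, S}.
Reachable from S after that: {B, D, S}.
Removed useless symbols: {A, C, E} and every production mentioning them.

S → c a | a D; D → c b | a S c | b B; B → c | a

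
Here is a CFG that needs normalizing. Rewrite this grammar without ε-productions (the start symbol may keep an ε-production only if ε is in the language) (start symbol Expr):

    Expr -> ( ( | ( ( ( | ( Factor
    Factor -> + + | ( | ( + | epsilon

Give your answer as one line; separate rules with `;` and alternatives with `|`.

Expr -> ( ( | ( ( ( | ( Factor | (; Factor -> + + | ( | ( +

Nullable set = {Factor}.
ε ∉ L(G), so no ε-production is kept.
Expand every rule over subsets of its nullable positions: Expr → ( Factor gives ( Factor | (.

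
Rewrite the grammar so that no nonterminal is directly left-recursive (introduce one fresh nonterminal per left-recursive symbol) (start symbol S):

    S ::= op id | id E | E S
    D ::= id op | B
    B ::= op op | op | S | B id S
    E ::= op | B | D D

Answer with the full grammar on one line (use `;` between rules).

Left recursion appears on B.
For B: α = {id S}, β = {op op, op, S}. Rewrite as B → β B' and B' → α B' | ε.

S ::= op id | id E | E S; D ::= id op | B; B ::= op op B' | op B' | S B'; E ::= op | B | D D; B' ::= id S B' | ε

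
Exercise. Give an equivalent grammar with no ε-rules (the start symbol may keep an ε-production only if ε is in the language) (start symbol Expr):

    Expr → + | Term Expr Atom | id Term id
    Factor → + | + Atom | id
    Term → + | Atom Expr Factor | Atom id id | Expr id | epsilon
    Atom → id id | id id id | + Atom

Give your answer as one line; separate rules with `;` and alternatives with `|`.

Nullable nonterminals: {Term}.
ε ∉ L(G), so no ε-production is kept.
Expand every rule over subsets of its nullable positions: Expr → Term Expr Atom gives Term Expr Atom | Expr Atom. Expr → id Term id gives id Term id | id id.

Expr → + | Term Expr Atom | Expr Atom | id Term id | id id; Factor → + | + Atom | id; Term → + | Atom Expr Factor | Atom id id | Expr id; Atom → id id | id id id | + Atom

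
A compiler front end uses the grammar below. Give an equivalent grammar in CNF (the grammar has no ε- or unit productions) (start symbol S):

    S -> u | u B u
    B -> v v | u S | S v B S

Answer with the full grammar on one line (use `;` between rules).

Introduce a nonterminal for each terminal appearing in a rule of length ≥ 2: X1 → u, X2 → v.
Binarize each right-hand side of length ≥ 3 by chaining fresh nonterminals (Y1, Y2, …): affected rules were S → X1 B X1; B → S X2 B S.

S -> u | X1 Y1; B -> X2 X2 | X1 S | S Y2; X1 -> u; X2 -> v; Y1 -> B X1; Y2 -> X2 Y3; Y3 -> B S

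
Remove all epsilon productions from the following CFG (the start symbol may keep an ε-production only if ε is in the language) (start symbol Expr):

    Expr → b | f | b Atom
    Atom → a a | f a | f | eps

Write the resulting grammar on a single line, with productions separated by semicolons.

Nullable nonterminals: {Atom}.
ε ∉ L(G), so no ε-production is kept.

Expr → b | f | b Atom; Atom → a a | f a | f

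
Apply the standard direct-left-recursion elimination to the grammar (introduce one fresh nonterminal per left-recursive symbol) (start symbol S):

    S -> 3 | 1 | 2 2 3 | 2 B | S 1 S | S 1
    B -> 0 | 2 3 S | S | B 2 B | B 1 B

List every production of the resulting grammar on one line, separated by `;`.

Directly left-recursive nonterminals: S, B.
For S: α = {1 S, 1}, β = {3, 1, 2 2 3, 2 B}. Rewrite as S → β S' and S' → α S' | ε.
For B: α = {2 B, 1 B}, β = {0, 2 3 S, S}. Rewrite as B → β B' and B' → α B' | ε.

S -> 3 S' | 1 S' | 2 2 3 S' | 2 B S'; B -> 0 B' | 2 3 S B' | S B'; S' -> 1 S S' | 1 S' | epsilon; B' -> 2 B B' | 1 B B' | epsilon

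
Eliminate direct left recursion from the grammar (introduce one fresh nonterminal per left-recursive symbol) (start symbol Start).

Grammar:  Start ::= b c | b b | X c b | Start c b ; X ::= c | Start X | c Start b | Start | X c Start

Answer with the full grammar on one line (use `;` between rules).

Directly left-recursive nonterminals: Start, X.
For Start: α = {c b}, β = {b c, b b, X c b}. Rewrite as Start → β Start1 and Start1 → α Start1 | ε.
For X: α = {c Start}, β = {c, Start X, c Start b, Start}. Rewrite as X → β X1 and X1 → α X1 | ε.

Start ::= b c Start1 | b b Start1 | X c b Start1; X ::= c X1 | Start X X1 | c Start b X1 | Start X1; Start1 ::= c b Start1 | epsilon; X1 ::= c Start X1 | epsilon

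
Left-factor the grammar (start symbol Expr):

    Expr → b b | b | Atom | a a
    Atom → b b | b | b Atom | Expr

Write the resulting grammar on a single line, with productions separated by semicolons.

Expr → Atom | a a | b Expr1; Atom → Expr | b Atom1; Expr1 → b | eps; Atom1 → b | eps | Atom

Expr has alternatives sharing prefix 'b': factor to Expr → b Expr1 with Expr1 → b | ε.
Atom has alternatives sharing prefix 'b': factor to Atom → b Atom1 with Atom1 → b | ε | Atom.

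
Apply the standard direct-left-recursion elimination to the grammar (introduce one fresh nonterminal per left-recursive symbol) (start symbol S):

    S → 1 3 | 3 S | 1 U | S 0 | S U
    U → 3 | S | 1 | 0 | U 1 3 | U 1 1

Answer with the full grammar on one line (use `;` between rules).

Left recursion appears on S, U.
For S: α = {0, U}, β = {1 3, 3 S, 1 U}. Rewrite as S → β S' and S' → α S' | ε.
For U: α = {1 3, 1 1}, β = {3, S, 1, 0}. Rewrite as U → β U' and U' → α U' | ε.

S → 1 3 S' | 3 S S' | 1 U S'; U → 3 U' | S U' | 1 U' | 0 U'; S' → 0 S' | U S' | ε; U' → 1 3 U' | 1 1 U' | ε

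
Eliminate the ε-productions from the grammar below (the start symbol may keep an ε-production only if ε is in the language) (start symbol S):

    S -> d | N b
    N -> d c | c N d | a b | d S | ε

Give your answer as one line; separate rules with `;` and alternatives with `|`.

The nullable symbols are {N}.
ε ∉ L(G), so no ε-production is kept.
For each production, add variants omitting each subset of nullable occurrences: S → N b gives N b | b. N → c N d gives c N d | c d.

S -> d | N b | b; N -> d c | c N d | c d | a b | d S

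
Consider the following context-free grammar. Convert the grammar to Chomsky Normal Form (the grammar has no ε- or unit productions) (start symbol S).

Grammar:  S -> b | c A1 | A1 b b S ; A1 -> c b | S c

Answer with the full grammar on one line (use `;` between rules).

S -> b | X1 A1 | A1 Y1; A1 -> X1 X2 | S X1; X1 -> c; X2 -> b; Y1 -> X2 Y2; Y2 -> X2 S

Introduce a nonterminal for each terminal appearing in a rule of length ≥ 2: X1 → c, X2 → b.
Binarize each right-hand side of length ≥ 3 by chaining fresh nonterminals (Y1, Y2, …): affected rules were S → A1 X2 X2 S.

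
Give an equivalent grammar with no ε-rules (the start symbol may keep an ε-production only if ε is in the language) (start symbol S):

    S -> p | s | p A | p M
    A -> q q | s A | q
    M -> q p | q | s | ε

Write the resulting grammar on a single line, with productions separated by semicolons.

S -> p | s | p A | p M; A -> q q | s A | q; M -> q p | q | s

Nullable nonterminals: {M}.
ε ∉ L(G), so no ε-production is kept.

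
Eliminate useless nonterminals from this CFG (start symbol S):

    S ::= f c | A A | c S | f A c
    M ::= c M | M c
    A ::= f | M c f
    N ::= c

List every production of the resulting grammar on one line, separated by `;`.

S ::= f c | A A | c S | f A c; A ::= f

Generating nonterminals: {A, N, S}.
Reachable from S after that: {A, S}.
Removed useless symbols: {M, N} and every production mentioning them.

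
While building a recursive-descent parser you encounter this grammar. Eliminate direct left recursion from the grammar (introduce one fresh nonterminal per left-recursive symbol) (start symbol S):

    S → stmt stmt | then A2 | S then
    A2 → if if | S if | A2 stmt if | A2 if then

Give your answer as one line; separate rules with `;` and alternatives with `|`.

Left recursion appears on S, A2.
For S: α = {then}, β = {stmt stmt, then A2}. Rewrite as S → β S' and S' → α S' | ε.
For A2: α = {stmt if, if then}, β = {if if, S if}. Rewrite as A2 → β A2' and A2' → α A2' | ε.

S → stmt stmt S' | then A2 S'; A2 → if if A2' | S if A2'; S' → then S' | epsilon; A2' → stmt if A2' | if then A2' | epsilon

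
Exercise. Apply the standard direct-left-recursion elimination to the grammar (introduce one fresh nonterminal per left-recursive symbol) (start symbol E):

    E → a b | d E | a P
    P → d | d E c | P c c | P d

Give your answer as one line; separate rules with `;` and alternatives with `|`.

E → a b | d E | a P; P → d P' | d E c P'; P' → c c P' | d P' | epsilon

Directly left-recursive nonterminal: P.
For P: α = {c c, d}, β = {d, d E c}. Rewrite as P → β P' and P' → α P' | ε.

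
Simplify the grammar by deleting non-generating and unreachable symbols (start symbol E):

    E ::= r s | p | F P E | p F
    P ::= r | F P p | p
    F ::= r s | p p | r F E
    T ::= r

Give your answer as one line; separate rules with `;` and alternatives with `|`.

E ::= r s | p | F P E | p F; P ::= r | F P p | p; F ::= r s | p p | r F E

Generating nonterminals: {E, F, P, T}.
Reachable from E after that: {E, F, P}.
Removed useless symbols: {T} and every production mentioning them.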